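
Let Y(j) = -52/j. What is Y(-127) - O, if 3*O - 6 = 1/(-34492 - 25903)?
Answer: -36599243/23010495 ≈ -1.5905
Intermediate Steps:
O = 362369/181185 (O = 2 + 1/(3*(-34492 - 25903)) = 2 + (⅓)/(-60395) = 2 + (⅓)*(-1/60395) = 2 - 1/181185 = 362369/181185 ≈ 2.0000)
Y(-127) - O = -52/(-127) - 1*362369/181185 = -52*(-1/127) - 362369/181185 = 52/127 - 362369/181185 = -36599243/23010495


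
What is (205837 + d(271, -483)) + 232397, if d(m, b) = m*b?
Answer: 307341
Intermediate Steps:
d(m, b) = b*m
(205837 + d(271, -483)) + 232397 = (205837 - 483*271) + 232397 = (205837 - 130893) + 232397 = 74944 + 232397 = 307341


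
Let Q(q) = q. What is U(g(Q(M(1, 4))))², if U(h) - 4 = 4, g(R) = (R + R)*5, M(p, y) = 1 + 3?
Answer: 64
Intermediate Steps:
M(p, y) = 4
g(R) = 10*R (g(R) = (2*R)*5 = 10*R)
U(h) = 8 (U(h) = 4 + 4 = 8)
U(g(Q(M(1, 4))))² = 8² = 64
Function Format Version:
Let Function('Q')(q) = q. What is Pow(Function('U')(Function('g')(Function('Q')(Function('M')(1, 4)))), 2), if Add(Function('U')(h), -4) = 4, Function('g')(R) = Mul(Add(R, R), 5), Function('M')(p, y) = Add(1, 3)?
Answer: 64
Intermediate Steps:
Function('M')(p, y) = 4
Function('g')(R) = Mul(10, R) (Function('g')(R) = Mul(Mul(2, R), 5) = Mul(10, R))
Function('U')(h) = 8 (Function('U')(h) = Add(4, 4) = 8)
Pow(Function('U')(Function('g')(Function('Q')(Function('M')(1, 4)))), 2) = Pow(8, 2) = 64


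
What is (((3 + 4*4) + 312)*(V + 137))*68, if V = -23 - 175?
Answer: -1372988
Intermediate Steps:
V = -198
(((3 + 4*4) + 312)*(V + 137))*68 = (((3 + 4*4) + 312)*(-198 + 137))*68 = (((3 + 16) + 312)*(-61))*68 = ((19 + 312)*(-61))*68 = (331*(-61))*68 = -20191*68 = -1372988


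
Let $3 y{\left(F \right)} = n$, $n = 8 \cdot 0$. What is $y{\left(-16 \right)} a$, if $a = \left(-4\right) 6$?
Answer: $0$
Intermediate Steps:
$a = -24$
$n = 0$
$y{\left(F \right)} = 0$ ($y{\left(F \right)} = \frac{1}{3} \cdot 0 = 0$)
$y{\left(-16 \right)} a = 0 \left(-24\right) = 0$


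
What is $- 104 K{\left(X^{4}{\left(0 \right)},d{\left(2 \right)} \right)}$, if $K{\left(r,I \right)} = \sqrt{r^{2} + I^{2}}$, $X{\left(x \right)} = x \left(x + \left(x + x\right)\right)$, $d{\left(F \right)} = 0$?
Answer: $0$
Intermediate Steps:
$X{\left(x \right)} = 3 x^{2}$ ($X{\left(x \right)} = x \left(x + 2 x\right) = x 3 x = 3 x^{2}$)
$K{\left(r,I \right)} = \sqrt{I^{2} + r^{2}}$
$- 104 K{\left(X^{4}{\left(0 \right)},d{\left(2 \right)} \right)} = - 104 \sqrt{0^{2} + \left(\left(3 \cdot 0^{2}\right)^{4}\right)^{2}} = - 104 \sqrt{0 + \left(\left(3 \cdot 0\right)^{4}\right)^{2}} = - 104 \sqrt{0 + \left(0^{4}\right)^{2}} = - 104 \sqrt{0 + 0^{2}} = - 104 \sqrt{0 + 0} = - 104 \sqrt{0} = \left(-104\right) 0 = 0$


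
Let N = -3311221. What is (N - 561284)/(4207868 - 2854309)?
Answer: -3872505/1353559 ≈ -2.8610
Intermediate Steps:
(N - 561284)/(4207868 - 2854309) = (-3311221 - 561284)/(4207868 - 2854309) = -3872505/1353559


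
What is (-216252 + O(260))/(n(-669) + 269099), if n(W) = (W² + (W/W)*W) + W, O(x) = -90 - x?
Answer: -108301/357661 ≈ -0.30280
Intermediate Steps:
n(W) = W² + 2*W (n(W) = (W² + 1*W) + W = (W² + W) + W = (W + W²) + W = W² + 2*W)
(-216252 + O(260))/(n(-669) + 269099) = (-216252 + (-90 - 1*260))/(-669*(2 - 669) + 269099) = (-216252 + (-90 - 260))/(-669*(-667) + 269099) = (-216252 - 350)/(446223 + 269099) = -216602/715322 = -216602*1/715322 = -108301/357661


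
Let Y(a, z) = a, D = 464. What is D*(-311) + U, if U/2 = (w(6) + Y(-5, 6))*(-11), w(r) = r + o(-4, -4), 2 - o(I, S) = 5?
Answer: -144260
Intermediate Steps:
o(I, S) = -3 (o(I, S) = 2 - 1*5 = 2 - 5 = -3)
w(r) = -3 + r (w(r) = r - 3 = -3 + r)
U = 44 (U = 2*(((-3 + 6) - 5)*(-11)) = 2*((3 - 5)*(-11)) = 2*(-2*(-11)) = 2*22 = 44)
D*(-311) + U = 464*(-311) + 44 = -144304 + 44 = -144260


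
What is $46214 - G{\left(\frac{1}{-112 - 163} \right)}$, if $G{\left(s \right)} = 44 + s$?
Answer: $\frac{12696751}{275} \approx 46170.0$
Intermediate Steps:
$46214 - G{\left(\frac{1}{-112 - 163} \right)} = 46214 - \left(44 + \frac{1}{-112 - 163}\right) = 46214 - \left(44 + \frac{1}{-275}\right) = 46214 - \left(44 - \frac{1}{275}\right) = 46214 - \frac{12099}{275} = \frac{12696751}{275}$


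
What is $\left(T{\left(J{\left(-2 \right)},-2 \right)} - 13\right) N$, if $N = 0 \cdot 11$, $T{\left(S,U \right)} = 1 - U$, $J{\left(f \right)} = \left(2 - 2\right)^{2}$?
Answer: $0$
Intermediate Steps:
$J{\left(f \right)} = 0$ ($J{\left(f \right)} = 0^{2} = 0$)
$N = 0$
$\left(T{\left(J{\left(-2 \right)},-2 \right)} - 13\right) N = \left(\left(1 - -2\right) - 13\right) 0 = \left(\left(1 + 2\right) - 13\right) 0 = \left(3 - 13\right) 0 = \left(-10\right) 0 = 0$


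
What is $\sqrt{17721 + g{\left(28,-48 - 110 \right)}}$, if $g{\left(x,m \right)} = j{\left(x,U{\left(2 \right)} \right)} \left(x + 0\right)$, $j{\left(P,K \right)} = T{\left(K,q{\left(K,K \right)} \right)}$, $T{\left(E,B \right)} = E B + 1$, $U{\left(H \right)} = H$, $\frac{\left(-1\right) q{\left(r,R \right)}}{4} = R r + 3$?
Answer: $\sqrt{16181} \approx 127.2$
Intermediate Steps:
$q{\left(r,R \right)} = -12 - 4 R r$ ($q{\left(r,R \right)} = - 4 \left(R r + 3\right) = - 4 \left(3 + R r\right) = -12 - 4 R r$)
$T{\left(E,B \right)} = 1 + B E$ ($T{\left(E,B \right)} = B E + 1 = 1 + B E$)
$j{\left(P,K \right)} = 1 + K \left(-12 - 4 K^{2}\right)$ ($j{\left(P,K \right)} = 1 + \left(-12 - 4 K K\right) K = 1 + \left(-12 - 4 K^{2}\right) K = 1 + K \left(-12 - 4 K^{2}\right)$)
$g{\left(x,m \right)} = - 55 x$ ($g{\left(x,m \right)} = \left(1 - 8 \left(3 + 2^{2}\right)\right) \left(x + 0\right) = \left(1 - 8 \left(3 + 4\right)\right) x = \left(1 - 8 \cdot 7\right) x = \left(1 - 56\right) x = - 55 x$)
$\sqrt{17721 + g{\left(28,-48 - 110 \right)}} = \sqrt{17721 - 1540} = \sqrt{16181}$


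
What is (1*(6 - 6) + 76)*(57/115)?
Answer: 4332/115 ≈ 37.670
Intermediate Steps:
(1*(6 - 6) + 76)*(57/115) = (1*0 + 76)*(57*(1/115)) = (0 + 76)*(57/115) = 76*(57/115) = 4332/115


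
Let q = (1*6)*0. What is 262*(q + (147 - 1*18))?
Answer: 33798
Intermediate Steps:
q = 0 (q = 6*0 = 0)
262*(q + (147 - 1*18)) = 262*(0 + (147 - 1*18)) = 262*(0 + (147 - 18)) = 262*(0 + 129) = 262*129 = 33798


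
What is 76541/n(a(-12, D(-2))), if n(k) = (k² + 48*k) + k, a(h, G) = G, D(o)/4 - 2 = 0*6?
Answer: 76541/456 ≈ 167.85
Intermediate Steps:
D(o) = 8 (D(o) = 8 + 4*(0*6) = 8 + 4*0 = 8 + 0 = 8)
n(k) = k² + 49*k
76541/n(a(-12, D(-2))) = 76541/((8*(49 + 8))) = 76541/((8*57)) = 76541/456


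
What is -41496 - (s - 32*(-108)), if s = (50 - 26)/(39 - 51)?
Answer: -44950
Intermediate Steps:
s = -2 (s = 24/(-12) = 24*(-1/12) = -2)
-41496 - (s - 32*(-108)) = -41496 - (-2 - 32*(-108)) = -41496 - (-2 + 3456) = -41496 - 1*3454 = -41496 - 3454 = -44950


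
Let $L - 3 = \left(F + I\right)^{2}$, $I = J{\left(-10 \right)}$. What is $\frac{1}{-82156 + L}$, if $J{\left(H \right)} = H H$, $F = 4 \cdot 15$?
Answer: $- \frac{1}{56553} \approx -1.7683 \cdot 10^{-5}$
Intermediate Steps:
$F = 60$
$J{\left(H \right)} = H^{2}$
$I = 100$ ($I = \left(-10\right)^{2} = 100$)
$L = 25603$ ($L = 3 + \left(60 + 100\right)^{2} = 3 + 160^{2} = 3 + 25600 = 25603$)
$\frac{1}{-82156 + L} = \frac{1}{-82156 + 25603} = \frac{1}{-56553} = - \frac{1}{56553}$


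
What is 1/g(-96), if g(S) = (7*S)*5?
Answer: -1/3360 ≈ -0.00029762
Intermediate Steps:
g(S) = 35*S
1/g(-96) = 1/(35*(-96)) = 1/(-3360) = -1/3360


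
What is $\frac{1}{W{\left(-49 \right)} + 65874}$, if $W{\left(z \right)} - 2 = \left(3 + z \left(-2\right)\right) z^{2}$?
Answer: $\frac{1}{308377} \approx 3.2428 \cdot 10^{-6}$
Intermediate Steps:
$W{\left(z \right)} = 2 + z^{2} \left(3 - 2 z\right)$ ($W{\left(z \right)} = 2 + \left(3 + z \left(-2\right)\right) z^{2} = 2 + \left(3 - 2 z\right) z^{2} = 2 + z^{2} \left(3 - 2 z\right)$)
$\frac{1}{W{\left(-49 \right)} + 65874} = \frac{1}{\left(2 - 2 \left(-49\right)^{3} + 3 \left(-49\right)^{2}\right) + 65874} = \frac{1}{\left(2 - -235298 + 3 \cdot 2401\right) + 65874} = \frac{1}{\left(2 + 235298 + 7203\right) + 65874} = \frac{1}{242503 + 65874} = \frac{1}{308377}$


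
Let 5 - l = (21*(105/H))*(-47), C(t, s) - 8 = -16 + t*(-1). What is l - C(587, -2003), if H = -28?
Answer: -12405/4 ≈ -3101.3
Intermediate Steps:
C(t, s) = -8 - t (C(t, s) = 8 + (-16 + t*(-1)) = 8 + (-16 - t) = -8 - t)
l = -14785/4 (l = 5 - 21*(105/(-28))*(-47) = 5 - 21*(105*(-1/28))*(-47) = 5 - 21*(-15/4)*(-47) = 5 - (-315)*(-47)/4 = 5 - 1*14805/4 = 5 - 14805/4 = -14785/4 ≈ -3696.3)
l - C(587, -2003) = -14785/4 - (-8 - 1*587) = -14785/4 - (-8 - 587) = -14785/4 - 1*(-595) = -14785/4 + 595 = -12405/4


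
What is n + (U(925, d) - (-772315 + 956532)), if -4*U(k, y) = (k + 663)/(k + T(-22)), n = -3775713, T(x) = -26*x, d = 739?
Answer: -5928015607/1497 ≈ -3.9599e+6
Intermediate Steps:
U(k, y) = -(663 + k)/(4*(572 + k)) (U(k, y) = -(k + 663)/(4*(k - 26*(-22))) = -(663 + k)/(4*(k + 572)) = -(663 + k)/(4*(572 + k)))
n + (U(925, d) - (-772315 + 956532)) = -3775713 + ((-663 - 1*925)/(4*(572 + 925)) - (-772315 + 956532)) = -3775713 + ((¼)*(-663 - 925)/1497 - 1*184217) = -3775713 + ((¼)*(1/1497)*(-1588) - 184217) = -3775713 + (-397/1497 - 184217) = -3775713 - 275773246/1497 = -5928015607/1497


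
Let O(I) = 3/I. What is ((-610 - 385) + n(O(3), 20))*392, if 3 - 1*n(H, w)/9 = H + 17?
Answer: -442960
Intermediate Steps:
n(H, w) = -126 - 9*H (n(H, w) = 27 - 9*(H + 17) = 27 - 9*(17 + H) = 27 + (-153 - 9*H) = -126 - 9*H)
((-610 - 385) + n(O(3), 20))*392 = ((-610 - 385) + (-126 - 27/3))*392 = (-995 + (-126 - 27/3))*392 = (-995 + (-126 - 9*1))*392 = (-995 + (-126 - 9))*392 = (-995 - 135)*392 = -1130*392 = -442960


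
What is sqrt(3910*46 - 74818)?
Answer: sqrt(105042) ≈ 324.10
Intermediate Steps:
sqrt(3910*46 - 74818) = sqrt(179860 - 74818) = sqrt(105042)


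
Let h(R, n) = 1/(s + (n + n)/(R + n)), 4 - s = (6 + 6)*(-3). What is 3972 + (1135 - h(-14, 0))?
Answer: 204279/40 ≈ 5107.0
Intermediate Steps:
s = 40 (s = 4 - (6 + 6)*(-3) = 4 - 12*(-3) = 4 - 1*(-36) = 4 + 36 = 40)
h(R, n) = 1/(40 + 2*n/(R + n)) (h(R, n) = 1/(40 + (n + n)/(R + n)) = 1/(40 + (2*n)/(R + n)) = 1/(40 + 2*n/(R + n)))
3972 + (1135 - h(-14, 0)) = 3972 + (1135 - (-14 + 0)/(2*(20*(-14) + 21*0))) = 3972 + (1135 - (-14)/(2*(-280 + 0))) = 3972 + (1135 - (-14)/(2*(-280))) = 3972 + (1135 - (-1)*(-14)/(2*280)) = 3972 + (1135 - 1*1/40) = 3972 + (1135 - 1/40) = 3972 + 45399/40 = 204279/40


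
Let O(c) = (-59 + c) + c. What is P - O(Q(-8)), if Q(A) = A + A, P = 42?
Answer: 133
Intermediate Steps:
Q(A) = 2*A
O(c) = -59 + 2*c
P - O(Q(-8)) = 42 - (-59 + 2*(2*(-8))) = 42 - (-59 + 2*(-16)) = 42 - (-59 - 32) = 42 - 1*(-91) = 42 + 91 = 133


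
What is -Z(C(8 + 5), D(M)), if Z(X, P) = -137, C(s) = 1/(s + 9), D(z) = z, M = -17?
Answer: 137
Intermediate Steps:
C(s) = 1/(9 + s)
-Z(C(8 + 5), D(M)) = -1*(-137) = 137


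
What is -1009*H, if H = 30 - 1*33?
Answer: 3027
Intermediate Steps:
H = -3 (H = 30 - 33 = -3)
-1009*H = -1009*(-3) = 3027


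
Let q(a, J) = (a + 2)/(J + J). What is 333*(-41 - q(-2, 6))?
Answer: -13653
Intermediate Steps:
q(a, J) = (2 + a)/(2*J) (q(a, J) = (2 + a)/((2*J)) = (2 + a)*(1/(2*J)) = (2 + a)/(2*J))
333*(-41 - q(-2, 6)) = 333*(-41 - (2 - 2)/(2*6)) = 333*(-41 - 0/(2*6)) = 333*(-41 - 1*0) = 333*(-41 + 0) = 333*(-41) = -13653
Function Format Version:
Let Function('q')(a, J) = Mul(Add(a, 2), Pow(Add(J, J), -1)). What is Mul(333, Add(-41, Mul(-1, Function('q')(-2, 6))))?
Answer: -13653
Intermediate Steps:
Function('q')(a, J) = Mul(Rational(1, 2), Pow(J, -1), Add(2, a)) (Function('q')(a, J) = Mul(Add(2, a), Pow(Mul(2, J), -1)) = Mul(Add(2, a), Mul(Rational(1, 2), Pow(J, -1))) = Mul(Rational(1, 2), Pow(J, -1), Add(2, a)))
Mul(333, Add(-41, Mul(-1, Function('q')(-2, 6)))) = Mul(333, Add(-41, Mul(-1, Mul(Rational(1, 2), Pow(6, -1), Add(2, -2))))) = Mul(333, Add(-41, Mul(-1, Mul(Rational(1, 2), Rational(1, 6), 0)))) = Mul(333, Add(-41, Mul(-1, 0))) = Mul(333, Add(-41, 0)) = Mul(333, -41) = -13653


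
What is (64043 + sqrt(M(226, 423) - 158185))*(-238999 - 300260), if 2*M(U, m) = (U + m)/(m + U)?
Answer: -34535764137 - 539259*I*sqrt(632738)/2 ≈ -3.4536e+10 - 2.1448e+8*I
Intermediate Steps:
M(U, m) = 1/2 (M(U, m) = ((U + m)/(m + U))/2 = ((U + m)/(U + m))/2 = (1/2)*1 = 1/2)
(64043 + sqrt(M(226, 423) - 158185))*(-238999 - 300260) = (64043 + sqrt(1/2 - 158185))*(-238999 - 300260) = (64043 + sqrt(-316369/2))*(-539259) = (64043 + I*sqrt(632738)/2)*(-539259) = -34535764137 - 539259*I*sqrt(632738)/2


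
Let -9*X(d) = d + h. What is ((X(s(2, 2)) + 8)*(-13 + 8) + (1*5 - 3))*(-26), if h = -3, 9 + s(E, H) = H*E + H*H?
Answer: 9412/9 ≈ 1045.8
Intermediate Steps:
s(E, H) = -9 + H² + E*H (s(E, H) = -9 + (H*E + H*H) = -9 + (E*H + H²) = -9 + (H² + E*H) = -9 + H² + E*H)
X(d) = ⅓ - d/9 (X(d) = -(d - 3)/9 = -(-3 + d)/9 = ⅓ - d/9)
((X(s(2, 2)) + 8)*(-13 + 8) + (1*5 - 3))*(-26) = (((⅓ - (-9 + 2² + 2*2)/9) + 8)*(-13 + 8) + (1*5 - 3))*(-26) = (((⅓ - (-9 + 4 + 4)/9) + 8)*(-5) + (5 - 3))*(-26) = (((⅓ - ⅑*(-1)) + 8)*(-5) + 2)*(-26) = (((⅓ + ⅑) + 8)*(-5) + 2)*(-26) = ((4/9 + 8)*(-5) + 2)*(-26) = ((76/9)*(-5) + 2)*(-26) = (-380/9 + 2)*(-26) = -362/9*(-26) = 9412/9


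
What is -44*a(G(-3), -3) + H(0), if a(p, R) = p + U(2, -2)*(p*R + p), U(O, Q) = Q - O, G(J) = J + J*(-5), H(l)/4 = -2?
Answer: -4760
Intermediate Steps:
H(l) = -8 (H(l) = 4*(-2) = -8)
G(J) = -4*J (G(J) = J - 5*J = -4*J)
a(p, R) = -3*p - 4*R*p (a(p, R) = p + (-2 - 1*2)*(p*R + p) = p + (-2 - 2)*(R*p + p) = p - 4*(p + R*p) = p + (-4*p - 4*R*p) = -3*p - 4*R*p)
-44*a(G(-3), -3) + H(0) = -(-44)*(-4*(-3))*(3 + 4*(-3)) - 8 = -(-44)*12*(3 - 12) - 8 = -(-44)*12*(-9) - 8 = -44*108 - 8 = -4752 - 8 = -4760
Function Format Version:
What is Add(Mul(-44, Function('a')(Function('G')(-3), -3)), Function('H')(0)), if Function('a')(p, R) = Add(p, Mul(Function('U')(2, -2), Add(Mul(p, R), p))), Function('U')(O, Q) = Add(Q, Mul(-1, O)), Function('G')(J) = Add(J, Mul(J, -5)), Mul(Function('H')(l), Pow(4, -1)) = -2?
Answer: -4760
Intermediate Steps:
Function('H')(l) = -8 (Function('H')(l) = Mul(4, -2) = -8)
Function('G')(J) = Mul(-4, J) (Function('G')(J) = Add(J, Mul(-5, J)) = Mul(-4, J))
Function('a')(p, R) = Add(Mul(-3, p), Mul(-4, R, p)) (Function('a')(p, R) = Add(p, Mul(Add(-2, Mul(-1, 2)), Add(Mul(p, R), p))) = Add(p, Mul(Add(-2, -2), Add(Mul(R, p), p))) = Add(p, Mul(-4, Add(p, Mul(R, p)))) = Add(p, Add(Mul(-4, p), Mul(-4, R, p))) = Add(Mul(-3, p), Mul(-4, R, p)))
Add(Mul(-44, Function('a')(Function('G')(-3), -3)), Function('H')(0)) = Add(Mul(-44, Mul(-1, Mul(-4, -3), Add(3, Mul(4, -3)))), -8) = Add(Mul(-44, Mul(-1, 12, Add(3, -12))), -8) = Add(Mul(-44, Mul(-1, 12, -9)), -8) = Add(Mul(-44, 108), -8) = Add(-4752, -8) = -4760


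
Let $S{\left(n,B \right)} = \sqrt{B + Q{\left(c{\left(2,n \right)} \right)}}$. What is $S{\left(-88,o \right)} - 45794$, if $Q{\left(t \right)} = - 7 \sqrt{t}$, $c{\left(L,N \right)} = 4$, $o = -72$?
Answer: $-45794 + i \sqrt{86} \approx -45794.0 + 9.2736 i$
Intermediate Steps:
$S{\left(n,B \right)} = \sqrt{-14 + B}$ ($S{\left(n,B \right)} = \sqrt{B - 7 \sqrt{4}} = \sqrt{B - 14} = \sqrt{-14 + B}$)
$S{\left(-88,o \right)} - 45794 = \sqrt{-14 - 72} - 45794 = \sqrt{-86} - 45794 = i \sqrt{86} - 45794 = -45794 + i \sqrt{86}$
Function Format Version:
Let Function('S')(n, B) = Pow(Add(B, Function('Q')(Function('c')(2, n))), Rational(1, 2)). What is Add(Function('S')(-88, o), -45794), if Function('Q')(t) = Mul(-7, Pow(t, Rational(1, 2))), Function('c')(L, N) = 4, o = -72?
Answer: Add(-45794, Mul(I, Pow(86, Rational(1, 2)))) ≈ Add(-45794., Mul(9.2736, I))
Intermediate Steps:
Function('S')(n, B) = Pow(Add(-14, B), Rational(1, 2)) (Function('S')(n, B) = Pow(Add(B, Mul(-7, Pow(4, Rational(1, 2)))), Rational(1, 2)) = Pow(Add(B, Mul(-7, 2)), Rational(1, 2)) = Pow(Add(B, -14), Rational(1, 2)) = Pow(Add(-14, B), Rational(1, 2)))
Add(Function('S')(-88, o), -45794) = Add(Pow(Add(-14, -72), Rational(1, 2)), -45794) = Add(Pow(-86, Rational(1, 2)), -45794) = Add(Mul(I, Pow(86, Rational(1, 2))), -45794) = Add(-45794, Mul(I, Pow(86, Rational(1, 2))))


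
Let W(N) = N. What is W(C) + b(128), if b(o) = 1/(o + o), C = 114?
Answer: 29185/256 ≈ 114.00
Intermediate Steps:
b(o) = 1/(2*o)
W(C) + b(128) = 114 + (½)/128 = 114 + (½)*(1/128) = 114 + 1/256 = 29185/256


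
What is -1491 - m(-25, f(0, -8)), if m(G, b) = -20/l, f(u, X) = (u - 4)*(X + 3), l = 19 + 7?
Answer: -19373/13 ≈ -1490.2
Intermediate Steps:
l = 26
f(u, X) = (-4 + u)*(3 + X)
m(G, b) = -10/13 (m(G, b) = -20/26 = -20*1/26 = -10/13)
-1491 - m(-25, f(0, -8)) = -1491 - 1*(-10/13) = -1491 + 10/13 = -19373/13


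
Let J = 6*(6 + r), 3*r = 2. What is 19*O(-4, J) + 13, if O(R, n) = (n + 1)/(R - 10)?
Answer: -597/14 ≈ -42.643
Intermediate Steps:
r = ⅔ (r = (⅓)*2 = ⅔ ≈ 0.66667)
J = 40 (J = 6*(6 + ⅔) = 6*(20/3) = 40)
O(R, n) = (1 + n)/(-10 + R)
19*O(-4, J) + 13 = 19*((1 + 40)/(-10 - 4)) + 13 = 19*(41/(-14)) + 13 = 19*(-1/14*41) + 13 = 19*(-41/14) + 13 = -779/14 + 13 = -597/14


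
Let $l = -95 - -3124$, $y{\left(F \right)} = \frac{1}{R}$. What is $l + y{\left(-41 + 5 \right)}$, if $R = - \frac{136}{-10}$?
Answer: $\frac{205977}{68} \approx 3029.1$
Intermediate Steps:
$R = \frac{68}{5}$ ($R = \left(-136\right) \left(- \frac{1}{10}\right) = \frac{68}{5} \approx 13.6$)
$y{\left(F \right)} = \frac{5}{68}$ ($y{\left(F \right)} = \frac{1}{\frac{68}{5}} = \frac{5}{68}$)
$l = 3029$ ($l = -95 + 3124 = 3029$)
$l + y{\left(-41 + 5 \right)} = 3029 + \frac{5}{68} = \frac{205977}{68}$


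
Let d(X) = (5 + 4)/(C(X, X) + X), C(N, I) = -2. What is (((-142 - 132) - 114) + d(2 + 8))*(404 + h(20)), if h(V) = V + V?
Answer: -343545/2 ≈ -1.7177e+5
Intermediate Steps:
h(V) = 2*V
d(X) = 9/(-2 + X) (d(X) = (5 + 4)/(-2 + X) = 9/(-2 + X))
(((-142 - 132) - 114) + d(2 + 8))*(404 + h(20)) = (((-142 - 132) - 114) + 9/(-2 + (2 + 8)))*(404 + 2*20) = ((-274 - 114) + 9/(-2 + 10))*(404 + 40) = (-388 + 9/8)*444 = -3095/8*444 = -343545/2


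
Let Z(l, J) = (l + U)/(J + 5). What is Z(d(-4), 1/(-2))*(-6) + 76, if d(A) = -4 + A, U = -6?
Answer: 284/3 ≈ 94.667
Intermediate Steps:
Z(l, J) = (-6 + l)/(5 + J) (Z(l, J) = (l - 6)/(J + 5) = (-6 + l)/(5 + J))
Z(d(-4), 1/(-2))*(-6) + 76 = ((-6 + (-4 - 4))/(5 + 1/(-2)))*(-6) + 76 = ((-6 - 8)/(5 - ½))*(-6) + 76 = (-14/(9/2))*(-6) + 76 = ((2/9)*(-14))*(-6) + 76 = -28/9*(-6) + 76 = 56/3 + 76 = 284/3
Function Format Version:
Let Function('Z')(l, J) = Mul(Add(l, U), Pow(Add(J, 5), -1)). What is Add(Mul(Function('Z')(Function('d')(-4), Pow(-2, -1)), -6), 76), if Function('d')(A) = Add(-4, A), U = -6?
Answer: Rational(284, 3) ≈ 94.667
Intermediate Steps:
Function('Z')(l, J) = Mul(Pow(Add(5, J), -1), Add(-6, l)) (Function('Z')(l, J) = Mul(Add(l, -6), Pow(Add(J, 5), -1)) = Mul(Add(-6, l), Pow(Add(5, J), -1)) = Mul(Pow(Add(5, J), -1), Add(-6, l)))
Add(Mul(Function('Z')(Function('d')(-4), Pow(-2, -1)), -6), 76) = Add(Mul(Mul(Pow(Add(5, Pow(-2, -1)), -1), Add(-6, Add(-4, -4))), -6), 76) = Add(Mul(Mul(Pow(Add(5, Rational(-1, 2)), -1), Add(-6, -8)), -6), 76) = Add(Mul(Mul(Pow(Rational(9, 2), -1), -14), -6), 76) = Add(Mul(Mul(Rational(2, 9), -14), -6), 76) = Add(Mul(Rational(-28, 9), -6), 76) = Add(Rational(56, 3), 76) = Rational(284, 3)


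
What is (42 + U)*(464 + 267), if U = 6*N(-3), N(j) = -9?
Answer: -8772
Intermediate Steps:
U = -54 (U = 6*(-9) = -54)
(42 + U)*(464 + 267) = (42 - 54)*(464 + 267) = -12*731 = -8772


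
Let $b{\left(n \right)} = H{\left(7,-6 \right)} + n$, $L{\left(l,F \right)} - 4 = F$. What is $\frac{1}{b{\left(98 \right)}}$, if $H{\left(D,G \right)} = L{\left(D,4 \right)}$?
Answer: $\frac{1}{106} \approx 0.009434$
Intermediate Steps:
$L{\left(l,F \right)} = 4 + F$
$H{\left(D,G \right)} = 8$ ($H{\left(D,G \right)} = 4 + 4 = 8$)
$b{\left(n \right)} = 8 + n$
$\frac{1}{b{\left(98 \right)}} = \frac{1}{8 + 98} = \frac{1}{106}$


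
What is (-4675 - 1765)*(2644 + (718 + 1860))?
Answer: -33629680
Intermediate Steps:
(-4675 - 1765)*(2644 + (718 + 1860)) = -6440*(2644 + 2578) = -6440*5222 = -33629680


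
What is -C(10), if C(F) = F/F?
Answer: -1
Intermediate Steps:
C(F) = 1
-C(10) = -1*1 = -1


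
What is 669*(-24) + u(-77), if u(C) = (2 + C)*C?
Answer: -10281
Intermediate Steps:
u(C) = C*(2 + C)
669*(-24) + u(-77) = 669*(-24) - 77*(2 - 77) = -16056 - 77*(-75) = -16056 + 5775 = -10281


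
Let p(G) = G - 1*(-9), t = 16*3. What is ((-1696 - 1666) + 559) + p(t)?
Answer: -2746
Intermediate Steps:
t = 48
p(G) = 9 + G (p(G) = G + 9 = 9 + G)
((-1696 - 1666) + 559) + p(t) = ((-1696 - 1666) + 559) + (9 + 48) = (-3362 + 559) + 57 = -2803 + 57 = -2746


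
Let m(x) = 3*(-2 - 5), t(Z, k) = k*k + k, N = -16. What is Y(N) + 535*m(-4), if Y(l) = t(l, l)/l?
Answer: -11250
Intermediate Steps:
t(Z, k) = k + k² (t(Z, k) = k² + k = k + k²)
m(x) = -21 (m(x) = 3*(-7) = -21)
Y(l) = 1 + l (Y(l) = (l*(1 + l))/l = 1 + l)
Y(N) + 535*m(-4) = (1 - 16) + 535*(-21) = -15 - 11235 = -11250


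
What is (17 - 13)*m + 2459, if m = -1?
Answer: 2455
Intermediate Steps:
(17 - 13)*m + 2459 = (17 - 13)*(-1) + 2459 = 4*(-1) + 2459 = -4 + 2459 = 2455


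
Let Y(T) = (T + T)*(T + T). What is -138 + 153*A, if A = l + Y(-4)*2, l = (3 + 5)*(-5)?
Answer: 13326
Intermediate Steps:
l = -40 (l = 8*(-5) = -40)
Y(T) = 4*T**2 (Y(T) = (2*T)*(2*T) = 4*T**2)
A = 88 (A = -40 + (4*(-4)**2)*2 = -40 + (4*16)*2 = -40 + 64*2 = -40 + 128 = 88)
-138 + 153*A = -138 + 153*88 = -138 + 13464 = 13326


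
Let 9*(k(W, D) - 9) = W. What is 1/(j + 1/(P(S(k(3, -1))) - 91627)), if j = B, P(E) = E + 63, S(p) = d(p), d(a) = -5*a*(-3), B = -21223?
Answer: -91424/1940291553 ≈ -4.7119e-5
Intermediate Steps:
k(W, D) = 9 + W/9
d(a) = 15*a (d(a) = -(-15)*a = 15*a)
S(p) = 15*p
P(E) = 63 + E
j = -21223
1/(j + 1/(P(S(k(3, -1))) - 91627)) = 1/(-21223 + 1/((63 + 15*(9 + (⅑)*3)) - 91627)) = 1/(-21223 + 1/((63 + 15*(9 + ⅓)) - 91627)) = 1/(-21223 + 1/((63 + 15*(28/3)) - 91627)) = 1/(-21223 + 1/((63 + 140) - 91627)) = 1/(-21223 + 1/(203 - 91627)) = 1/(-21223 + 1/(-91424)) = 1/(-21223 - 1/91424) = 1/(-1940291553/91424) = -91424/1940291553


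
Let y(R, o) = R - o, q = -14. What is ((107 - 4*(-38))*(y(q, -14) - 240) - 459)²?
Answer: 3921139161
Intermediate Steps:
((107 - 4*(-38))*(y(q, -14) - 240) - 459)² = ((107 - 4*(-38))*((-14 - 1*(-14)) - 240) - 459)² = ((107 + 152)*((-14 + 14) - 240) - 459)² = (259*(0 - 240) - 459)² = (259*(-240) - 459)² = (-62160 - 459)² = (-62619)² = 3921139161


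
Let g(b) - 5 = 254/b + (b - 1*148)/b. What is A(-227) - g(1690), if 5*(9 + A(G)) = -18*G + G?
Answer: 639443/845 ≈ 756.74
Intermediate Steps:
g(b) = 5 + 254/b + (-148 + b)/b (g(b) = 5 + (254/b + (b - 1*148)/b) = 5 + (254/b + (b - 148)/b) = 5 + (254/b + (-148 + b)/b) = 5 + 254/b + (-148 + b)/b)
A(G) = -9 - 17*G/5 (A(G) = -9 + (-18*G + G)/5 = -9 + (-17*G)/5 = -9 - 17*G/5)
A(-227) - g(1690) = (-9 - 17/5*(-227)) - (6 + 106/1690) = (-9 + 3859/5) - (6 + 106*(1/1690)) = 3814/5 - (6 + 53/845) = 3814/5 - 1*5123/845 = 3814/5 - 5123/845 = 639443/845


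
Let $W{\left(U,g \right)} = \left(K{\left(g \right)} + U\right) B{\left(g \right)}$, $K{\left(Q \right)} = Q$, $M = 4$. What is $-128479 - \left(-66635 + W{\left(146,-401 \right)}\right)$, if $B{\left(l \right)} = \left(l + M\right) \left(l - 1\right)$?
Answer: $40634626$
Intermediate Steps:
$B{\left(l \right)} = \left(-1 + l\right) \left(4 + l\right)$ ($B{\left(l \right)} = \left(l + 4\right) \left(l - 1\right) = \left(4 + l\right) \left(-1 + l\right) = \left(-1 + l\right) \left(4 + l\right)$)
$W{\left(U,g \right)} = \left(U + g\right) \left(-4 + g^{2} + 3 g\right)$ ($W{\left(U,g \right)} = \left(g + U\right) \left(-4 + g^{2} + 3 g\right) = \left(U + g\right) \left(-4 + g^{2} + 3 g\right)$)
$-128479 - \left(-66635 + W{\left(146,-401 \right)}\right) = -128479 - \left(-66635 + \left(146 - 401\right) \left(-4 + \left(-401\right)^{2} + 3 \left(-401\right)\right)\right) = -128479 - \left(-66635 - 255 \left(-4 + 160801 - 1203\right)\right) = -128479 - \left(-66635 - 40696470\right) = -128479 - -40763105 = -128479 + 40763105 = 40634626$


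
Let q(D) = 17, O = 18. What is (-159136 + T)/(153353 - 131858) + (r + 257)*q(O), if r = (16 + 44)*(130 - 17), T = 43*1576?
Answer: 857111329/7165 ≈ 1.1962e+5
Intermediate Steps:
T = 67768
r = 6780 (r = 60*113 = 6780)
(-159136 + T)/(153353 - 131858) + (r + 257)*q(O) = (-159136 + 67768)/(153353 - 131858) + (6780 + 257)*17 = -91368/21495 + 7037*17 = -91368*1/21495 + 119629 = -30456/7165 + 119629 = 857111329/7165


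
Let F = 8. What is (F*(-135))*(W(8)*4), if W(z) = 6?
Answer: -25920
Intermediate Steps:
(F*(-135))*(W(8)*4) = (8*(-135))*(6*4) = -1080*24 = -25920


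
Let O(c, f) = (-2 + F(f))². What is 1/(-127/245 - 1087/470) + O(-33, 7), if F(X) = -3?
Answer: 1606995/65201 ≈ 24.647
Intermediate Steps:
O(c, f) = 25 (O(c, f) = (-2 - 3)² = (-5)² = 25)
1/(-127/245 - 1087/470) + O(-33, 7) = 1/(-127/245 - 1087/470) + 25 = 1/(-65201/23030) + 25 = -23030/65201 + 25 = 1606995/65201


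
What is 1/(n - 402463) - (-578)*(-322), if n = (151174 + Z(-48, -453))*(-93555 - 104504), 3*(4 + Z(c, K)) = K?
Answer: -5566929557275745/29911074584 ≈ -1.8612e+5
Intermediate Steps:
Z(c, K) = -4 + K/3
n = -29910672121 (n = (151174 + (-4 + (⅓)*(-453)))*(-93555 - 104504) = (151174 + (-4 - 151))*(-198059) = (151174 - 155)*(-198059) = 151019*(-198059) = -29910672121)
1/(n - 402463) - (-578)*(-322) = 1/(-29910672121 - 402463) - (-578)*(-322) = 1/(-29911074584) - 1*186116 = -1/29911074584 - 186116 = -5566929557275745/29911074584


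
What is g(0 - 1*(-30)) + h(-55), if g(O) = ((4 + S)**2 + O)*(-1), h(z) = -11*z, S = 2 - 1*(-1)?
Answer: 526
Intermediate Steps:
S = 3 (S = 2 + 1 = 3)
g(O) = -49 - O (g(O) = ((4 + 3)**2 + O)*(-1) = (7**2 + O)*(-1) = (49 + O)*(-1) = -49 - O)
g(0 - 1*(-30)) + h(-55) = (-49 - (0 - 1*(-30))) - 11*(-55) = (-49 - (0 + 30)) + 605 = (-49 - 1*30) + 605 = (-49 - 30) + 605 = -79 + 605 = 526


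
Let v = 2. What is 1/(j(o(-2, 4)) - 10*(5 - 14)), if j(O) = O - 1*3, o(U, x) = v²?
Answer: 1/91 ≈ 0.010989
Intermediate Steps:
o(U, x) = 4 (o(U, x) = 2² = 4)
j(O) = -3 + O (j(O) = O - 3 = -3 + O)
1/(j(o(-2, 4)) - 10*(5 - 14)) = 1/((-3 + 4) - 10*(5 - 14)) = 1/(1 - 10*(-9)) = 1/(1 + 90) = 1/91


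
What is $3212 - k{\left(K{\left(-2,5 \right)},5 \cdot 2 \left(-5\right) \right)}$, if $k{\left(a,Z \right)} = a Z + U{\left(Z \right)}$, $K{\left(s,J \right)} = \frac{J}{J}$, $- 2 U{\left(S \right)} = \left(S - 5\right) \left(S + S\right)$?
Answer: $6012$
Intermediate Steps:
$U{\left(S \right)} = - S \left(-5 + S\right)$ ($U{\left(S \right)} = - \frac{\left(S - 5\right) \left(S + S\right)}{2} = - \frac{\left(-5 + S\right) 2 S}{2} = - \frac{2 S \left(-5 + S\right)}{2} = - S \left(-5 + S\right)$)
$K{\left(s,J \right)} = 1$
$k{\left(a,Z \right)} = Z a + Z \left(5 - Z\right)$ ($k{\left(a,Z \right)} = a Z + Z \left(5 - Z\right) = Z a + Z \left(5 - Z\right)$)
$3212 - k{\left(K{\left(-2,5 \right)},5 \cdot 2 \left(-5\right) \right)} = 3212 - 5 \cdot 2 \left(-5\right) \left(5 + 1 - 5 \cdot 2 \left(-5\right)\right) = 3212 - 10 \left(-5\right) \left(5 + 1 - 10 \left(-5\right)\right) = 3212 - - 50 \left(5 + 1 - -50\right) = 3212 - - 50 \left(5 + 1 + 50\right) = 3212 - \left(-50\right) 56 = 3212 - -2800 = 3212 + 2800 = 6012$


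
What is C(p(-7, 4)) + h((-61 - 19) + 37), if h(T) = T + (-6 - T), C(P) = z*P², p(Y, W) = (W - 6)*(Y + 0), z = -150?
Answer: -29406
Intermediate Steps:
p(Y, W) = Y*(-6 + W) (p(Y, W) = (-6 + W)*Y = Y*(-6 + W))
C(P) = -150*P²
h(T) = -6
C(p(-7, 4)) + h((-61 - 19) + 37) = -150*49*(-6 + 4)² - 6 = -150*(-7*(-2))² - 6 = -150*14² - 6 = -150*196 - 6 = -29400 - 6 = -29406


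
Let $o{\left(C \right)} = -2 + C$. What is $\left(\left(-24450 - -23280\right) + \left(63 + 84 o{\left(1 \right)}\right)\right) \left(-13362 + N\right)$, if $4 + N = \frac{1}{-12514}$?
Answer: $\frac{199209190875}{12514} \approx 1.5919 \cdot 10^{7}$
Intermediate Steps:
$N = - \frac{50057}{12514}$ ($N = -4 + \frac{1}{-12514} = -4 - \frac{1}{12514} = - \frac{50057}{12514} \approx -4.0001$)
$\left(\left(-24450 - -23280\right) + \left(63 + 84 o{\left(1 \right)}\right)\right) \left(-13362 + N\right) = \left(\left(-24450 - -23280\right) + \left(63 + 84 \left(-2 + 1\right)\right)\right) \left(-13362 - \frac{50057}{12514}\right) = \left(\left(-24450 + 23280\right) + \left(63 + 84 \left(-1\right)\right)\right) \left(- \frac{167262125}{12514}\right) = \left(-1170 + \left(63 - 84\right)\right) \left(- \frac{167262125}{12514}\right) = \left(-1170 - 21\right) \left(- \frac{167262125}{12514}\right) = \left(-1191\right) \left(- \frac{167262125}{12514}\right) = \frac{199209190875}{12514}$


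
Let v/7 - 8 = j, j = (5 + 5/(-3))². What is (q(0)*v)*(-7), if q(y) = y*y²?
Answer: 0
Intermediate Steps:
q(y) = y³
j = 100/9 (j = (5 + 5*(-⅓))² = (5 - 5/3)² = (10/3)² = 100/9 ≈ 11.111)
v = 1204/9 (v = 56 + 7*(100/9) = 56 + 700/9 = 1204/9 ≈ 133.78)
(q(0)*v)*(-7) = (0³*(1204/9))*(-7) = (0*(1204/9))*(-7) = 0*(-7) = 0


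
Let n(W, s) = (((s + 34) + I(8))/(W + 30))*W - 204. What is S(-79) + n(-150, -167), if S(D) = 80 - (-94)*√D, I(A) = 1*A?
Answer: -1121/4 + 94*I*√79 ≈ -280.25 + 835.49*I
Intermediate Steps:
I(A) = A
S(D) = 80 + 94*√D
n(W, s) = -204 + W*(42 + s)/(30 + W) (n(W, s) = (((s + 34) + 8)/(W + 30))*W - 204 = (((34 + s) + 8)/(30 + W))*W - 204 = ((42 + s)/(30 + W))*W - 204 = W*(42 + s)/(30 + W) - 204 = -204 + W*(42 + s)/(30 + W))
S(-79) + n(-150, -167) = (80 + 94*√(-79)) + (-6120 - 162*(-150) - 150*(-167))/(30 - 150) = (80 + 94*(I*√79)) + (-6120 + 24300 + 25050)/(-120) = (80 + 94*I*√79) - 1/120*43230 = (80 + 94*I*√79) - 1441/4 = -1121/4 + 94*I*√79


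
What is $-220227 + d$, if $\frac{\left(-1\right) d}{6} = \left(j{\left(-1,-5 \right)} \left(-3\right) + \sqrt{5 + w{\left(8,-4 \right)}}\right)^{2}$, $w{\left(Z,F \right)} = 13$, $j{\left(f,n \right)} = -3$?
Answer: $-220821 - 324 \sqrt{2} \approx -2.2128 \cdot 10^{5}$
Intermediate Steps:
$d = - 6 \left(9 + 3 \sqrt{2}\right)^{2}$ ($d = - 6 \left(\left(-3\right) \left(-3\right) + \sqrt{5 + 13}\right)^{2} = - 6 \left(9 + \sqrt{18}\right)^{2} = - 6 \left(9 + 3 \sqrt{2}\right)^{2} \approx -1052.2$)
$-220227 + d = -220227 - \left(594 + 324 \sqrt{2}\right) = -220821 - 324 \sqrt{2}$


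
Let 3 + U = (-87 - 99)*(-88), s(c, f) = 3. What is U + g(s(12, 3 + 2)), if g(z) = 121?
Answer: 16486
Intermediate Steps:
U = 16365 (U = -3 + (-87 - 99)*(-88) = -3 - 186*(-88) = -3 + 16368 = 16365)
U + g(s(12, 3 + 2)) = 16365 + 121 = 16486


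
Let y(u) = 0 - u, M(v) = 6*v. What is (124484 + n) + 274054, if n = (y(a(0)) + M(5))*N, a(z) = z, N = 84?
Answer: 401058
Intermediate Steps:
y(u) = -u
n = 2520 (n = (-1*0 + 6*5)*84 = (0 + 30)*84 = 30*84 = 2520)
(124484 + n) + 274054 = (124484 + 2520) + 274054 = 127004 + 274054 = 401058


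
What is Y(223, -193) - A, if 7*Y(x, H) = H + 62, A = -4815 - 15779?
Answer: 144027/7 ≈ 20575.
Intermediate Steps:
A = -20594
Y(x, H) = 62/7 + H/7 (Y(x, H) = (H + 62)/7 = (62 + H)/7 = 62/7 + H/7)
Y(223, -193) - A = (62/7 + (⅐)*(-193)) - 1*(-20594) = (62/7 - 193/7) + 20594 = -131/7 + 20594 = 144027/7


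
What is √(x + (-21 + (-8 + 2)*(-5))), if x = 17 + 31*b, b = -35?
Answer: I*√1059 ≈ 32.542*I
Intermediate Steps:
x = -1068 (x = 17 + 31*(-35) = 17 - 1085 = -1068)
√(x + (-21 + (-8 + 2)*(-5))) = √(-1068 + (-21 + (-8 + 2)*(-5))) = √(-1068 + (-21 - 6*(-5))) = √(-1068 + (-21 + 30)) = √(-1068 + 9) = √(-1059) = I*√1059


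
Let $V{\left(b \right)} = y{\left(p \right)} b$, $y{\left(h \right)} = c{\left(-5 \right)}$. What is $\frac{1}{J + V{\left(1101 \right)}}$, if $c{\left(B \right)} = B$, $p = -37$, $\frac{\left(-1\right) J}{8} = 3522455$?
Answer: $- \frac{1}{28185145} \approx -3.548 \cdot 10^{-8}$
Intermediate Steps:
$J = -28179640$ ($J = \left(-8\right) 3522455 = -28179640$)
$y{\left(h \right)} = -5$
$V{\left(b \right)} = - 5 b$
$\frac{1}{J + V{\left(1101 \right)}} = \frac{1}{-28179640 - 5505} = \frac{1}{-28185145} = - \frac{1}{28185145}$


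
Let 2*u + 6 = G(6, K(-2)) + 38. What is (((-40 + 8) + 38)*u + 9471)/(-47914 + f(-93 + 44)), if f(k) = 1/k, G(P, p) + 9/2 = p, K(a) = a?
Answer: -935655/4695574 ≈ -0.19926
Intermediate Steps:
G(P, p) = -9/2 + p
u = 51/4 (u = -3 + ((-9/2 - 2) + 38)/2 = -3 + (-13/2 + 38)/2 = -3 + (½)*(63/2) = -3 + 63/4 = 51/4 ≈ 12.750)
(((-40 + 8) + 38)*u + 9471)/(-47914 + f(-93 + 44)) = (((-40 + 8) + 38)*(51/4) + 9471)/(-47914 + 1/(-93 + 44)) = ((-32 + 38)*(51/4) + 9471)/(-47914 + 1/(-49)) = (6*(51/4) + 9471)/(-47914 - 1/49) = (153/2 + 9471)/(-2347787/49) = (19095/2)*(-49/2347787) = -935655/4695574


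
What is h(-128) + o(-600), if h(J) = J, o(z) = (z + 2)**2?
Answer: 357476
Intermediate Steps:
o(z) = (2 + z)**2
h(-128) + o(-600) = -128 + (2 - 600)**2 = -128 + (-598)**2 = -128 + 357604 = 357476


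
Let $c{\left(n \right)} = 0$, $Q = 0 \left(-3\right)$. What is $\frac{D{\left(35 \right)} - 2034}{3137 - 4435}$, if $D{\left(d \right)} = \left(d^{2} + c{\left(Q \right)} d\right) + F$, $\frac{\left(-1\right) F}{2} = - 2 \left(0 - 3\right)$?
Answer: $\frac{821}{1298} \approx 0.63251$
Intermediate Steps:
$Q = 0$
$F = -12$ ($F = - 2 \left(- 2 \left(0 - 3\right)\right) = - 2 \left(\left(-2\right) \left(-3\right)\right) = \left(-2\right) 6 = -12$)
$D{\left(d \right)} = -12 + d^{2}$ ($D{\left(d \right)} = \left(d^{2} + 0 d\right) - 12 = \left(d^{2} + 0\right) - 12 = d^{2} - 12 = -12 + d^{2}$)
$\frac{D{\left(35 \right)} - 2034}{3137 - 4435} = \frac{\left(-12 + 35^{2}\right) - 2034}{3137 - 4435} = \frac{\left(-12 + 1225\right) - 2034}{-1298} = \left(1213 - 2034\right) \left(- \frac{1}{1298}\right) = \left(-821\right) \left(- \frac{1}{1298}\right) = \frac{821}{1298}$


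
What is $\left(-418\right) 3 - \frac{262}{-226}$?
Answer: $- \frac{141571}{113} \approx -1252.8$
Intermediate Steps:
$\left(-418\right) 3 - \frac{262}{-226} = -1254 - - \frac{131}{113} = -1254 + \frac{131}{113} = - \frac{141571}{113}$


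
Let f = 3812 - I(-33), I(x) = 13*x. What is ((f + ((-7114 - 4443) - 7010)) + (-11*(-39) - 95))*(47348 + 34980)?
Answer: -1151933376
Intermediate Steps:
f = 4241 (f = 3812 - 13*(-33) = 3812 - 1*(-429) = 3812 + 429 = 4241)
((f + ((-7114 - 4443) - 7010)) + (-11*(-39) - 95))*(47348 + 34980) = ((4241 + ((-7114 - 4443) - 7010)) + (-11*(-39) - 95))*(47348 + 34980) = ((4241 + (-11557 - 7010)) + (429 - 95))*82328 = ((4241 - 18567) + 334)*82328 = (-14326 + 334)*82328 = -13992*82328 = -1151933376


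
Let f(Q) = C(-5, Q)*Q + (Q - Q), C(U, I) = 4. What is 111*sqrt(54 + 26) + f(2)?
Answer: 8 + 444*sqrt(5) ≈ 1000.8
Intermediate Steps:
f(Q) = 4*Q (f(Q) = 4*Q + (Q - Q) = 4*Q + 0 = 4*Q)
111*sqrt(54 + 26) + f(2) = 111*sqrt(54 + 26) + 4*2 = 111*sqrt(80) + 8 = 111*(4*sqrt(5)) + 8 = 444*sqrt(5) + 8 = 8 + 444*sqrt(5)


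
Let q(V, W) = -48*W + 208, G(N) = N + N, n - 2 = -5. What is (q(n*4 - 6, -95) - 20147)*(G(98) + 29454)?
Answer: -455987350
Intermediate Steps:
n = -3 (n = 2 - 5 = -3)
G(N) = 2*N
q(V, W) = 208 - 48*W
(q(n*4 - 6, -95) - 20147)*(G(98) + 29454) = ((208 - 48*(-95)) - 20147)*(2*98 + 29454) = ((208 + 4560) - 20147)*(196 + 29454) = (4768 - 20147)*29650 = -15379*29650 = -455987350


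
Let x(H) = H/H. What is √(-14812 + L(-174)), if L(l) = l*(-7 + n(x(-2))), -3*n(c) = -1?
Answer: 2*I*√3413 ≈ 116.84*I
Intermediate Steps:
x(H) = 1
n(c) = ⅓ (n(c) = -⅓*(-1) = ⅓)
L(l) = -20*l/3 (L(l) = l*(-7 + ⅓) = l*(-20/3) = -20*l/3)
√(-14812 + L(-174)) = √(-14812 - 20/3*(-174)) = √(-14812 + 1160) = √(-13652) = 2*I*√3413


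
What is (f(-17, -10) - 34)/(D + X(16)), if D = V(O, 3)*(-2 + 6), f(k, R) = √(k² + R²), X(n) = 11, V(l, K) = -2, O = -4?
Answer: -34/3 + √389/3 ≈ -4.7590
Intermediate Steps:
f(k, R) = √(R² + k²)
D = -8 (D = -2*(-2 + 6) = -2*4 = -8)
(f(-17, -10) - 34)/(D + X(16)) = (√((-10)² + (-17)²) - 34)/(-8 + 11) = (√(100 + 289) - 34)/3 = (√389 - 34)*(⅓) = (-34 + √389)*(⅓) = -34/3 + √389/3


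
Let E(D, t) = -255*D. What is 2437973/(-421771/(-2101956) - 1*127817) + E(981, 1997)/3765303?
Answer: -2151394253211248391/112400690662257127 ≈ -19.140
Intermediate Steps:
2437973/(-421771/(-2101956) - 1*127817) + E(981, 1997)/3765303 = 2437973/(-421771/(-2101956) - 1*127817) - 255*981/3765303 = 2437973/(-421771*(-1/2101956) - 127817) - 250155*1/3765303 = 2437973/(421771/2101956 - 127817) - 27795/418367 = 2437973/(-268665288281/2101956) - 27795/418367 = 2437973*(-2101956/268665288281) - 27795/418367 = -5124511975188/268665288281 - 27795/418367 = -2151394253211248391/112400690662257127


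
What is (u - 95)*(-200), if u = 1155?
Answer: -212000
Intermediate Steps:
(u - 95)*(-200) = (1155 - 95)*(-200) = 1060*(-200) = -212000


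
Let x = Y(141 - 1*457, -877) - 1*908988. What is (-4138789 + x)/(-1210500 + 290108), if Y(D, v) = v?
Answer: 2524327/460196 ≈ 5.4853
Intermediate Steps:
x = -909865 (x = -877 - 1*908988 = -877 - 908988 = -909865)
(-4138789 + x)/(-1210500 + 290108) = (-4138789 - 909865)/(-1210500 + 290108) = -5048654/(-920392) = -5048654*(-1/920392) = 2524327/460196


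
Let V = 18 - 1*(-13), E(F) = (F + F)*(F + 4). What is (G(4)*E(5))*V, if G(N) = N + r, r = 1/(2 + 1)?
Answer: 12090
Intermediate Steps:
r = 1/3 ≈ 0.33333
E(F) = 2*F*(4 + F) (E(F) = (2*F)*(4 + F) = 2*F*(4 + F))
V = 31 (V = 18 + 13 = 31)
G(N) = 1/3 + N (G(N) = N + 1/3 = 1/3 + N)
(G(4)*E(5))*V = ((1/3 + 4)*(2*5*(4 + 5)))*31 = (13*(2*5*9)/3)*31 = ((13/3)*90)*31 = 390*31 = 12090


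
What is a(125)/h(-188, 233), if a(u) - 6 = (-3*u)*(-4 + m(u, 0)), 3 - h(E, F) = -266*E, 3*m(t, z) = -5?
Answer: -2131/50005 ≈ -0.042616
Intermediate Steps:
m(t, z) = -5/3 (m(t, z) = (1/3)*(-5) = -5/3)
h(E, F) = 3 + 266*E (h(E, F) = 3 - (-266)*E = 3 + 266*E)
a(u) = 6 + 17*u (a(u) = 6 + (-3*u)*(-4 - 5/3) = 6 - 3*u*(-17/3) = 6 + 17*u)
a(125)/h(-188, 233) = (6 + 17*125)/(3 + 266*(-188)) = (6 + 2125)/(3 - 50008) = 2131/(-50005) = 2131*(-1/50005) = -2131/50005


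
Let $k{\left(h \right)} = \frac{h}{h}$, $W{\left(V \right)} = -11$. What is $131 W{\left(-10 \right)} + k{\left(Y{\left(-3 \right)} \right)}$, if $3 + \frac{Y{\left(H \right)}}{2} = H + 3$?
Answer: $-1440$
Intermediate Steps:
$Y{\left(H \right)} = 2 H$ ($Y{\left(H \right)} = -6 + 2 \left(H + 3\right) = -6 + 2 \left(3 + H\right) = -6 + \left(6 + 2 H\right) = 2 H$)
$k{\left(h \right)} = 1$
$131 W{\left(-10 \right)} + k{\left(Y{\left(-3 \right)} \right)} = 131 \left(-11\right) + 1 = -1441 + 1 = -1440$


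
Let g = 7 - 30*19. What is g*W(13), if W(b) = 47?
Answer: -26461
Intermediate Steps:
g = -563 (g = 7 - 570 = -563)
g*W(13) = -563*47 = -26461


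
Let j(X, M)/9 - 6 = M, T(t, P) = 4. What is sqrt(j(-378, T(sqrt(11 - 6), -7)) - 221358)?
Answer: 2*I*sqrt(55317) ≈ 470.39*I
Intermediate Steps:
j(X, M) = 54 + 9*M
sqrt(j(-378, T(sqrt(11 - 6), -7)) - 221358) = sqrt((54 + 9*4) - 221358) = sqrt((54 + 36) - 221358) = sqrt(90 - 221358) = sqrt(-221268) = 2*I*sqrt(55317)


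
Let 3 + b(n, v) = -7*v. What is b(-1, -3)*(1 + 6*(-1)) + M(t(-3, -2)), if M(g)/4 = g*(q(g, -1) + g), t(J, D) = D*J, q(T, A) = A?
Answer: 30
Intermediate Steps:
M(g) = 4*g*(-1 + g) (M(g) = 4*(g*(-1 + g)) = 4*g*(-1 + g))
b(n, v) = -3 - 7*v
b(-1, -3)*(1 + 6*(-1)) + M(t(-3, -2)) = (-3 - 7*(-3))*(1 + 6*(-1)) + 4*(-2*(-3))*(-1 - 2*(-3)) = (-3 + 21)*(1 - 6) + 4*6*(-1 + 6) = 18*(-5) + 4*6*5 = -90 + 120 = 30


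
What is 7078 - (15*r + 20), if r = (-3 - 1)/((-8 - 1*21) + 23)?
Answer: 7048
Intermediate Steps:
r = ⅔ (r = -4/((-8 - 21) + 23) = -4/(-29 + 23) = -4/(-6) = -4*(-⅙) = ⅔ ≈ 0.66667)
7078 - (15*r + 20) = 7078 - (15*(⅔) + 20) = 7078 - (10 + 20) = 7078 - 1*30 = 7078 - 30 = 7048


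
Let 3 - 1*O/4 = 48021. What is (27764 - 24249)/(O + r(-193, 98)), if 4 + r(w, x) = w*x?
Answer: -703/42198 ≈ -0.016660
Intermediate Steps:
O = -192072 (O = 12 - 4*48021 = 12 - 192084 = -192072)
r(w, x) = -4 + w*x
(27764 - 24249)/(O + r(-193, 98)) = (27764 - 24249)/(-192072 + (-4 - 193*98)) = 3515/(-192072 + (-4 - 18914)) = 3515/(-192072 - 18918) = 3515/(-210990) = 3515*(-1/210990) = -703/42198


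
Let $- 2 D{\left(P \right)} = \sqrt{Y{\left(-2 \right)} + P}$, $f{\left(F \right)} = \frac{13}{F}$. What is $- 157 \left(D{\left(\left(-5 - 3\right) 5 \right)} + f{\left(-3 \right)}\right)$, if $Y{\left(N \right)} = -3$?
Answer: $\frac{2041}{3} + \frac{157 i \sqrt{43}}{2} \approx 680.33 + 514.76 i$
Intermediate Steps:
$D{\left(P \right)} = - \frac{\sqrt{-3 + P}}{2}$
$- 157 \left(D{\left(\left(-5 - 3\right) 5 \right)} + f{\left(-3 \right)}\right) = - 157 \left(- \frac{\sqrt{-3 + \left(-5 - 3\right) 5}}{2} + \frac{13}{-3}\right) = - 157 \left(- \frac{\sqrt{-3 - 40}}{2} + 13 \left(- \frac{1}{3}\right)\right) = - 157 \left(- \frac{\sqrt{-3 - 40}}{2} - \frac{13}{3}\right) = - 157 \left(- \frac{\sqrt{-43}}{2} - \frac{13}{3}\right) = - 157 \left(- \frac{i \sqrt{43}}{2} - \frac{13}{3}\right) = - 157 \left(- \frac{13}{3} - \frac{i \sqrt{43}}{2}\right) = \frac{2041}{3} + \frac{157 i \sqrt{43}}{2}$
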